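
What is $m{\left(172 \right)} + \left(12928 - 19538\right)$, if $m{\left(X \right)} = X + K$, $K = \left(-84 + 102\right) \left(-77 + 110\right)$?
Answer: $-5844$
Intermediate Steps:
$K = 594$ ($K = 18 \cdot 33 = 594$)
$m{\left(X \right)} = 594 + X$ ($m{\left(X \right)} = X + 594 = 594 + X$)
$m{\left(172 \right)} + \left(12928 - 19538\right) = \left(594 + 172\right) + \left(12928 - 19538\right) = 766 - 6610 = -5844$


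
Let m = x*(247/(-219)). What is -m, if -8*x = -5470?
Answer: 675545/876 ≈ 771.17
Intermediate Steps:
x = 2735/4 (x = -⅛*(-5470) = 2735/4 ≈ 683.75)
m = -675545/876 (m = 2735*(247/(-219))/4 = 2735*(247*(-1/219))/4 = (2735/4)*(-247/219) = -675545/876 ≈ -771.17)
-m = -1*(-675545/876) = 675545/876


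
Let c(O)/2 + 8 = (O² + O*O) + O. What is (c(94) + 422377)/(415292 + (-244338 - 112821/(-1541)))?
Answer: 705613113/263552935 ≈ 2.6773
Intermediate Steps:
c(O) = -16 + 2*O + 4*O² (c(O) = -16 + 2*((O² + O*O) + O) = -16 + 2*((O² + O²) + O) = -16 + 2*(2*O² + O) = -16 + 2*(O + 2*O²) = -16 + (2*O + 4*O²) = -16 + 2*O + 4*O²)
(c(94) + 422377)/(415292 + (-244338 - 112821/(-1541))) = ((-16 + 2*94 + 4*94²) + 422377)/(415292 + (-244338 - 112821/(-1541))) = ((-16 + 188 + 4*8836) + 422377)/(415292 + (-244338 - 112821*(-1)/1541)) = ((-16 + 188 + 35344) + 422377)/(415292 + (-244338 - 1*(-112821/1541))) = (35516 + 422377)/(415292 + (-244338 + 112821/1541)) = 457893/(415292 - 376412037/1541) = 457893/(263552935/1541) = 457893*(1541/263552935) = 705613113/263552935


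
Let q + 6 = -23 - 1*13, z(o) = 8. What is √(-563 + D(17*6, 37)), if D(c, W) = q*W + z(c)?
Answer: I*√2109 ≈ 45.924*I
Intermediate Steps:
q = -42 (q = -6 + (-23 - 1*13) = -6 + (-23 - 13) = -6 - 36 = -42)
D(c, W) = 8 - 42*W (D(c, W) = -42*W + 8 = 8 - 42*W)
√(-563 + D(17*6, 37)) = √(-563 + (8 - 42*37)) = √(-563 + (8 - 1554)) = √(-563 - 1546) = √(-2109) = I*√2109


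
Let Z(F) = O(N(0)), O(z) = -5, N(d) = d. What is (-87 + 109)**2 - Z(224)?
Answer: 489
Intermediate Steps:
Z(F) = -5
(-87 + 109)**2 - Z(224) = (-87 + 109)**2 - 1*(-5) = 22**2 + 5 = 484 + 5 = 489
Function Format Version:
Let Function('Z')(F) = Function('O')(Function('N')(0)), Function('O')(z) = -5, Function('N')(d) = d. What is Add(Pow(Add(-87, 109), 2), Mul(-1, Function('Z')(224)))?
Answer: 489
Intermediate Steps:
Function('Z')(F) = -5
Add(Pow(Add(-87, 109), 2), Mul(-1, Function('Z')(224))) = Add(Pow(Add(-87, 109), 2), Mul(-1, -5)) = Add(Pow(22, 2), 5) = Add(484, 5) = 489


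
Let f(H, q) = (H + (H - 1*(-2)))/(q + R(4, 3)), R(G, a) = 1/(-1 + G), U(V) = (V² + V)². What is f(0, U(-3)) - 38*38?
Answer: -157390/109 ≈ -1443.9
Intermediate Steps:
U(V) = (V + V²)²
f(H, q) = (2 + 2*H)/(⅓ + q) (f(H, q) = (H + (H - 1*(-2)))/(q + 1/(-1 + 4)) = (H + (H + 2))/(q + 1/3) = (H + (2 + H))/(q + ⅓) = (2 + 2*H)/(⅓ + q))
f(0, U(-3)) - 38*38 = 6*(1 + 0)/(1 + 3*((-3)²*(1 - 3)²)) - 38*38 = 6*1/(1 + 3*(9*(-2)²)) - 1444 = 6*1/(1 + 3*(9*4)) - 1444 = 6*1/(1 + 3*36) - 1444 = 6*1/(1 + 108) - 1444 = 6*1/109 - 1444 = 6*(1/109)*1 - 1444 = 6/109 - 1444 = -157390/109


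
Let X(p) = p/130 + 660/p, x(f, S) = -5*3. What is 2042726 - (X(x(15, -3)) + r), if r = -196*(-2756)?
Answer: 39067447/26 ≈ 1.5026e+6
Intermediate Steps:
x(f, S) = -15
r = 540176
X(p) = 660/p + p/130 (X(p) = p*(1/130) + 660/p = p/130 + 660/p = 660/p + p/130)
2042726 - (X(x(15, -3)) + r) = 2042726 - ((660/(-15) + (1/130)*(-15)) + 540176) = 2042726 - ((660*(-1/15) - 3/26) + 540176) = 2042726 - ((-44 - 3/26) + 540176) = 2042726 - (-1147/26 + 540176) = 2042726 - 1*14043429/26 = 2042726 - 14043429/26 = 39067447/26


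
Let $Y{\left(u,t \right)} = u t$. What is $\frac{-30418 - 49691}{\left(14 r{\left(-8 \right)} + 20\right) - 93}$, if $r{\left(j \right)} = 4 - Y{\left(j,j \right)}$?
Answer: $\frac{80109}{913} \approx 87.743$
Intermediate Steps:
$Y{\left(u,t \right)} = t u$
$r{\left(j \right)} = 4 - j^{2}$ ($r{\left(j \right)} = 4 - j j = 4 - j^{2}$)
$\frac{-30418 - 49691}{\left(14 r{\left(-8 \right)} + 20\right) - 93} = \frac{-30418 - 49691}{\left(14 \left(4 - \left(-8\right)^{2}\right) + 20\right) - 93} = - \frac{80109}{\left(14 \left(4 - 64\right) + 20\right) - 93} = - \frac{80109}{\left(14 \left(-60\right) + 20\right) - 93} = - \frac{80109}{\left(-840 + 20\right) - 93} = - \frac{80109}{-820 - 93} = - \frac{80109}{-913} = \left(-80109\right) \left(- \frac{1}{913}\right) = \frac{80109}{913}$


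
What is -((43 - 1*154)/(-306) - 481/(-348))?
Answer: -3441/1972 ≈ -1.7449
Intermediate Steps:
-((43 - 1*154)/(-306) - 481/(-348)) = -((43 - 154)*(-1/306) - 481*(-1/348)) = -(-111*(-1/306) + 481/348) = -(37/102 + 481/348) = -1*3441/1972 = -3441/1972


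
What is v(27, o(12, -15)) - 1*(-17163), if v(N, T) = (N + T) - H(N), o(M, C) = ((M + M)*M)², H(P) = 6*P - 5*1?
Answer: 99977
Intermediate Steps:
H(P) = -5 + 6*P (H(P) = 6*P - 5 = -5 + 6*P)
o(M, C) = 4*M⁴ (o(M, C) = ((2*M)*M)² = (2*M²)² = 4*M⁴)
v(N, T) = 5 + T - 5*N (v(N, T) = (N + T) - (-5 + 6*N) = (N + T) + (5 - 6*N) = 5 + T - 5*N)
v(27, o(12, -15)) - 1*(-17163) = (5 + 4*12⁴ - 5*27) - 1*(-17163) = (5 + 4*20736 - 135) + 17163 = (5 + 82944 - 135) + 17163 = 82814 + 17163 = 99977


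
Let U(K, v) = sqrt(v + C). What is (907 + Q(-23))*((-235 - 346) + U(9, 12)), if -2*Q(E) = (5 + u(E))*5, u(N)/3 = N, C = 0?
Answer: -619927 + 2134*sqrt(3) ≈ -6.1623e+5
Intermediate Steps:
u(N) = 3*N
U(K, v) = sqrt(v) (U(K, v) = sqrt(v + 0) = sqrt(v))
Q(E) = -25/2 - 15*E/2 (Q(E) = -(5 + 3*E)*5/2 = -(25 + 15*E)/2 = -25/2 - 15*E/2)
(907 + Q(-23))*((-235 - 346) + U(9, 12)) = (907 + (-25/2 - 15/2*(-23)))*((-235 - 346) + sqrt(12)) = (907 + (-25/2 + 345/2))*(-581 + 2*sqrt(3)) = (907 + 160)*(-581 + 2*sqrt(3)) = 1067*(-581 + 2*sqrt(3)) = -619927 + 2134*sqrt(3)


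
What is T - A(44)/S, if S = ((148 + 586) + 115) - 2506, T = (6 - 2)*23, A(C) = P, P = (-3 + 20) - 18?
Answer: 152443/1657 ≈ 91.999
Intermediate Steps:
P = -1 (P = 17 - 18 = -1)
A(C) = -1
T = 92 (T = 4*23 = 92)
S = -1657 (S = (734 + 115) - 2506 = 849 - 2506 = -1657)
T - A(44)/S = 92 - (-1)/(-1657) = 92 - (-1)*(-1)/1657 = 92 - 1*1/1657 = 92 - 1/1657 = 152443/1657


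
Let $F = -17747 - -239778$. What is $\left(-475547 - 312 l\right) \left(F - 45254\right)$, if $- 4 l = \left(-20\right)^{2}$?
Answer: $-78550329619$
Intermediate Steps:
$F = 222031$ ($F = -17747 + 239778 = 222031$)
$l = -100$ ($l = - \frac{\left(-20\right)^{2}}{4} = \left(- \frac{1}{4}\right) 400 = -100$)
$\left(-475547 - 312 l\right) \left(F - 45254\right) = \left(-475547 - -31200\right) \left(222031 - 45254\right) = \left(-475547 + 31200\right) \left(222031 - 45254\right) = - 444347 \left(222031 - 45254\right) = \left(-444347\right) 176777 = -78550329619$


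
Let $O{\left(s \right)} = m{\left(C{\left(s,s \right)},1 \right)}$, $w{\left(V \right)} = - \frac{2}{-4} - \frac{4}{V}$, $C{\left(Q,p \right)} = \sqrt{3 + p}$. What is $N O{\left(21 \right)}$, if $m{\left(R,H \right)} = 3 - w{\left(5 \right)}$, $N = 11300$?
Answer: $37290$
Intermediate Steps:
$w{\left(V \right)} = \frac{1}{2} - \frac{4}{V}$ ($w{\left(V \right)} = \left(-2\right) \left(- \frac{1}{4}\right) - \frac{4}{V} = \frac{1}{2} - \frac{4}{V}$)
$m{\left(R,H \right)} = \frac{33}{10}$ ($m{\left(R,H \right)} = 3 - \frac{-8 + 5}{2 \cdot 5} = 3 - \frac{1}{2} \cdot \frac{1}{5} \left(-3\right) = 3 - - \frac{3}{10} = 3 + \frac{3}{10} = \frac{33}{10}$)
$O{\left(s \right)} = \frac{33}{10}$
$N O{\left(21 \right)} = 11300 \cdot \frac{33}{10} = 37290$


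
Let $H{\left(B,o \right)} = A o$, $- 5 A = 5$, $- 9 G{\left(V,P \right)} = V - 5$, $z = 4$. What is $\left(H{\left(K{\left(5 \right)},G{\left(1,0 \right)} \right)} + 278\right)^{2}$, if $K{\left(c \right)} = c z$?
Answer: $\frac{6240004}{81} \approx 77037.0$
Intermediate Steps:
$G{\left(V,P \right)} = \frac{5}{9} - \frac{V}{9}$ ($G{\left(V,P \right)} = - \frac{V - 5}{9} = - \frac{-5 + V}{9} = \frac{5}{9} - \frac{V}{9}$)
$A = -1$ ($A = \left(- \frac{1}{5}\right) 5 = -1$)
$K{\left(c \right)} = 4 c$ ($K{\left(c \right)} = c 4 = 4 c$)
$H{\left(B,o \right)} = - o$
$\left(H{\left(K{\left(5 \right)},G{\left(1,0 \right)} \right)} + 278\right)^{2} = \left(- (\frac{5}{9} - \frac{1}{9}) + 278\right)^{2} = \left(\left(-1\right) \frac{4}{9} + 278\right)^{2} = \left(- \frac{4}{9} + 278\right)^{2} = \left(\frac{2498}{9}\right)^{2} = \frac{6240004}{81}$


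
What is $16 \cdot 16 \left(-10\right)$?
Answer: $-2560$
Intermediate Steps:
$16 \cdot 16 \left(-10\right) = 256 \left(-10\right) = -2560$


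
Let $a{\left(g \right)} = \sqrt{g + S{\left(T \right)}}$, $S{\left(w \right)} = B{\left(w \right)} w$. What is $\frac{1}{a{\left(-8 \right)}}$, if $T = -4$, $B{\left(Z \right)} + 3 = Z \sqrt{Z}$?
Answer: $\frac{1}{2 \sqrt{1 + 8 i}} \approx 0.13201 - 0.11654 i$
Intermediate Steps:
$B{\left(Z \right)} = -3 + Z^{\frac{3}{2}}$ ($B{\left(Z \right)} = -3 + Z \sqrt{Z} = -3 + Z^{\frac{3}{2}}$)
$S{\left(w \right)} = w \left(-3 + w^{\frac{3}{2}}\right)$ ($S{\left(w \right)} = \left(-3 + w^{\frac{3}{2}}\right) w = w \left(-3 + w^{\frac{3}{2}}\right)$)
$a{\left(g \right)} = \sqrt{12 + g + 32 i}$ ($a{\left(g \right)} = \sqrt{g - 4 \left(-3 + \left(-4\right)^{\frac{3}{2}}\right)} = \sqrt{g - 4 \left(-3 - 8 i\right)} = \sqrt{g + \left(12 + 32 i\right)} = \sqrt{12 + g + 32 i}$)
$\frac{1}{a{\left(-8 \right)}} = \frac{1}{\sqrt{12 - 8 + 32 i}} = \frac{1}{\sqrt{4 + 32 i}}$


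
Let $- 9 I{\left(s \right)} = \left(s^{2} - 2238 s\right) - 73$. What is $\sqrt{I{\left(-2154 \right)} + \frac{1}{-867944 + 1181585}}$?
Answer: $\frac{i \sqrt{11489081761001446}}{104547} \approx 1025.3 i$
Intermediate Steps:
$I{\left(s \right)} = \frac{73}{9} - \frac{s^{2}}{9} + \frac{746 s}{3}$ ($I{\left(s \right)} = - \frac{\left(s^{2} - 2238 s\right) - 73}{9} = - \frac{-73 + s^{2} - 2238 s}{9} = \frac{73}{9} - \frac{s^{2}}{9} + \frac{746 s}{3}$)
$\sqrt{I{\left(-2154 \right)} + \frac{1}{-867944 + 1181585}} = \sqrt{\left(\frac{73}{9} - \frac{\left(-2154\right)^{2}}{9} + \frac{746}{3} \left(-2154\right)\right) + \frac{1}{-867944 + 1181585}} = \sqrt{\left(\frac{73}{9} - 515524 - 535628\right) + \frac{1}{313641}} = \sqrt{- \frac{9460295}{9} + \frac{1}{313641}} = \sqrt{- \frac{329681820454}{313641}} = \frac{i \sqrt{11489081761001446}}{104547}$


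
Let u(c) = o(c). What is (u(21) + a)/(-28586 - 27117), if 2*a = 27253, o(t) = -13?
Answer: -27227/111406 ≈ -0.24439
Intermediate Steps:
u(c) = -13
a = 27253/2 (a = (1/2)*27253 = 27253/2 ≈ 13627.)
(u(21) + a)/(-28586 - 27117) = (-13 + 27253/2)/(-28586 - 27117) = (27227/2)/(-55703) = (27227/2)*(-1/55703) = -27227/111406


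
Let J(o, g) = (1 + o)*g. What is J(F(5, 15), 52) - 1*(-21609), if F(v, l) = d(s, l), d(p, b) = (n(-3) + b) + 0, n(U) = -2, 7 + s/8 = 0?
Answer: 22337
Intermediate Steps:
s = -56 (s = -56 + 8*0 = -56 + 0 = -56)
d(p, b) = -2 + b (d(p, b) = (-2 + b) + 0 = -2 + b)
F(v, l) = -2 + l
J(o, g) = g*(1 + o)
J(F(5, 15), 52) - 1*(-21609) = 52*(1 + (-2 + 15)) - 1*(-21609) = 52*(1 + 13) + 21609 = 52*14 + 21609 = 728 + 21609 = 22337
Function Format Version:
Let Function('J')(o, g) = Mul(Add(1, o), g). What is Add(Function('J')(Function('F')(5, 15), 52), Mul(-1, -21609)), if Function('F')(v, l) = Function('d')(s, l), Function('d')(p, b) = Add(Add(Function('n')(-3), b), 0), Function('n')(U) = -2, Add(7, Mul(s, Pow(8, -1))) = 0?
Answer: 22337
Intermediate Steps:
s = -56 (s = Add(-56, Mul(8, 0)) = Add(-56, 0) = -56)
Function('d')(p, b) = Add(-2, b) (Function('d')(p, b) = Add(Add(-2, b), 0) = Add(-2, b))
Function('F')(v, l) = Add(-2, l)
Function('J')(o, g) = Mul(g, Add(1, o))
Add(Function('J')(Function('F')(5, 15), 52), Mul(-1, -21609)) = Add(Mul(52, Add(1, Add(-2, 15))), Mul(-1, -21609)) = Add(Mul(52, Add(1, 13)), 21609) = Add(Mul(52, 14), 21609) = Add(728, 21609) = 22337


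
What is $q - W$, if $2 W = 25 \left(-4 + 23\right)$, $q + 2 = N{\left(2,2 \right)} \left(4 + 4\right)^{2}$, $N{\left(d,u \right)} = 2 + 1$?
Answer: $- \frac{95}{2} \approx -47.5$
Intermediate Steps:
$N{\left(d,u \right)} = 3$
$q = 190$ ($q = -2 + 3 \left(4 + 4\right)^{2} = -2 + 3 \cdot 8^{2} = -2 + 3 \cdot 64 = -2 + 192 = 190$)
$W = \frac{475}{2}$ ($W = \frac{25 \left(-4 + 23\right)}{2} = \frac{25 \cdot 19}{2} = \frac{1}{2} \cdot 475 = \frac{475}{2} \approx 237.5$)
$q - W = 190 - \frac{475}{2} = - \frac{95}{2}$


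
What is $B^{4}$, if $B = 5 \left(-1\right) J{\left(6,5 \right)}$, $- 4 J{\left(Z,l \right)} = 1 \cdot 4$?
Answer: $625$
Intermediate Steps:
$J{\left(Z,l \right)} = -1$ ($J{\left(Z,l \right)} = - \frac{1 \cdot 4}{4} = \left(- \frac{1}{4}\right) 4 = -1$)
$B = 5$ ($B = 5 \left(-1\right) \left(-1\right) = \left(-5\right) \left(-1\right) = 5$)
$B^{4} = 5^{4} = 625$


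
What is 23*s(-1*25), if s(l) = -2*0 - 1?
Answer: -23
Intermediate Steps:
s(l) = -1 (s(l) = 0 - 1 = -1)
23*s(-1*25) = 23*(-1) = -23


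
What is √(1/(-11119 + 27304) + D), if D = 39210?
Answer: √10271225178435/16185 ≈ 198.02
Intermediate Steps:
√(1/(-11119 + 27304) + D) = √(1/(-11119 + 27304) + 39210) = √(1/16185 + 39210) = √(634613851/16185) = √10271225178435/16185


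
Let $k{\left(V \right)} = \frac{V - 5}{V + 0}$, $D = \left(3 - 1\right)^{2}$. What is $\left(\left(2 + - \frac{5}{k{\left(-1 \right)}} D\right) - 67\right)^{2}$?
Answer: $\frac{42025}{9} \approx 4669.4$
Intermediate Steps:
$D = 4$ ($D = 2^{2} = 4$)
$k{\left(V \right)} = \frac{-5 + V}{V}$
$\left(\left(2 + - \frac{5}{k{\left(-1 \right)}} D\right) - 67\right)^{2} = \left(\left(2 + - \frac{5}{\frac{1}{-1} \left(-5 - 1\right)} 4\right) - 67\right)^{2} = \left(\left(2 + - \frac{5}{\left(-1\right) \left(-6\right)} 4\right) - 67\right)^{2} = \left(\left(2 + - \frac{5}{6} \cdot 4\right) - 67\right)^{2} = \left(\left(2 + \left(-5\right) \frac{1}{6} \cdot 4\right) - 67\right)^{2} = \left(\left(2 - \frac{10}{3}\right) - 67\right)^{2} = \left(- \frac{4}{3} - 67\right)^{2} = \left(- \frac{205}{3}\right)^{2} = \frac{42025}{9}$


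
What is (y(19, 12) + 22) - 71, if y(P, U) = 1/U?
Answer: -587/12 ≈ -48.917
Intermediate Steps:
(y(19, 12) + 22) - 71 = (1/12 + 22) - 71 = 265/12 - 71 = -587/12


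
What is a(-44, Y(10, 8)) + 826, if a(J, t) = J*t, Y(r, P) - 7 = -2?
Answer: 606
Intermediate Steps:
Y(r, P) = 5 (Y(r, P) = 7 - 2 = 5)
a(-44, Y(10, 8)) + 826 = -44*5 + 826 = -220 + 826 = 606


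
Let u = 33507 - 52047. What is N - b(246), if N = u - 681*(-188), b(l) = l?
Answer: 109242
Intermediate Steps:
u = -18540
N = 109488 (N = -18540 - 681*(-188) = -18540 + 128028 = 109488)
N - b(246) = 109488 - 1*246 = 109488 - 246 = 109242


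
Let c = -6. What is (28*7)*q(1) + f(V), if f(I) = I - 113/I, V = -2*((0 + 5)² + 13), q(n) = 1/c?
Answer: -24437/228 ≈ -107.18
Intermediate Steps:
q(n) = -⅙ (q(n) = 1/(-6) = -⅙)
V = -76 (V = -2*(5² + 13) = -2*(25 + 13) = -2*38 = -76)
(28*7)*q(1) + f(V) = (28*7)*(-⅙) + (-76 - 113/(-76)) = 196*(-⅙) + (-76 - 113*(-1/76)) = -98/3 + (-76 + 113/76) = -98/3 - 5663/76 = -24437/228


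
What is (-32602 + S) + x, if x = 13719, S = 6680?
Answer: -12203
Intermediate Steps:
(-32602 + S) + x = (-32602 + 6680) + 13719 = -25922 + 13719 = -12203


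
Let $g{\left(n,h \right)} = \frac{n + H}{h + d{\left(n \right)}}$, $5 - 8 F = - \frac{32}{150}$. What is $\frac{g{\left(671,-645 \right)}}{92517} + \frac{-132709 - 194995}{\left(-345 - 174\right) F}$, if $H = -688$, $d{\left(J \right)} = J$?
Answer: $\frac{6854547473203}{7074404922} \approx 968.92$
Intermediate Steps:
$F = \frac{391}{600}$ ($F = \frac{5}{8} - \frac{\left(-32\right) \frac{1}{150}}{8} = \frac{5}{8} - - \frac{2}{75} = \frac{5}{8} + \frac{2}{75} = \frac{391}{600} \approx 0.65167$)
$g{\left(n,h \right)} = \frac{-688 + n}{h + n}$ ($g{\left(n,h \right)} = \frac{n - 688}{h + n} = \frac{-688 + n}{h + n}$)
$\frac{g{\left(671,-645 \right)}}{92517} + \frac{-132709 - 194995}{\left(-345 - 174\right) F} = \frac{\frac{1}{-645 + 671} \left(-688 + 671\right)}{92517} + \frac{-132709 - 194995}{\left(-345 - 174\right) \frac{391}{600}} = \frac{1}{26} \left(-17\right) \frac{1}{92517} - \frac{327704}{\left(-519\right) \frac{391}{600}} = \frac{1}{26} \left(-17\right) \frac{1}{92517} - \frac{327704}{- \frac{67643}{200}} = \left(- \frac{17}{26}\right) \frac{1}{92517} - - \frac{2849600}{2941} = - \frac{17}{2405442} + \frac{2849600}{2941} = \frac{6854547473203}{7074404922}$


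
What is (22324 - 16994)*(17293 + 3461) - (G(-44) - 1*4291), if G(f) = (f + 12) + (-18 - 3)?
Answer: 110623164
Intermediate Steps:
G(f) = -9 + f (G(f) = (12 + f) - 21 = -9 + f)
(22324 - 16994)*(17293 + 3461) - (G(-44) - 1*4291) = (22324 - 16994)*(17293 + 3461) - ((-9 - 44) - 1*4291) = 5330*20754 - (-53 - 4291) = 110618820 - 1*(-4344) = 110618820 + 4344 = 110623164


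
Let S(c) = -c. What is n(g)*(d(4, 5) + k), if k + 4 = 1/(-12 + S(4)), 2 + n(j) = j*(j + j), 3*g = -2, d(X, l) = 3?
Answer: 85/72 ≈ 1.1806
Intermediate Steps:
g = -⅔ (g = (⅓)*(-2) = -⅔ ≈ -0.66667)
n(j) = -2 + 2*j² (n(j) = -2 + j*(j + j) = -2 + j*(2*j) = -2 + 2*j²)
k = -65/16 (k = -4 + 1/(-12 - 1*4) = -4 + 1/(-12 - 4) = -4 + 1/(-16) = -4 - 1/16 = -65/16 ≈ -4.0625)
n(g)*(d(4, 5) + k) = (-2 + 2*(-⅔)²)*(3 - 65/16) = (-2 + 2*(4/9))*(-17/16) = (-2 + 8/9)*(-17/16) = -10/9*(-17/16) = 85/72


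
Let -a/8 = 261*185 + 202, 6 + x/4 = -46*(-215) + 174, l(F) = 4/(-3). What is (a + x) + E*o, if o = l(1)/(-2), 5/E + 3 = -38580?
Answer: -40241760346/115749 ≈ -3.4766e+5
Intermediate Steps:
l(F) = -4/3 (l(F) = 4*(-1/3) = -4/3)
E = -5/38583 (E = 5/(-3 - 38580) = 5/(-38583) = 5*(-1/38583) = -5/38583 ≈ -0.00012959)
o = 2/3 (o = -4/3/(-2) = -4/3*(-1/2) = 2/3 ≈ 0.66667)
x = 40232 (x = -24 + 4*(-46*(-215) + 174) = -24 + 4*(9890 + 174) = -24 + 4*10064 = -24 + 40256 = 40232)
a = -387896 (a = -8*(261*185 + 202) = -8*(48285 + 202) = -8*48487 = -387896)
(a + x) + E*o = (-387896 + 40232) - 5/38583*2/3 = -347664 - 10/115749 = -40241760346/115749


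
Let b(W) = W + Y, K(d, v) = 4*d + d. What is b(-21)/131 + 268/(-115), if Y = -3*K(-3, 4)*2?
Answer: -27173/15065 ≈ -1.8037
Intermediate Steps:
K(d, v) = 5*d
Y = 90 (Y = -15*(-3)*2 = -3*(-15)*2 = 45*2 = 90)
b(W) = 90 + W (b(W) = W + 90 = 90 + W)
b(-21)/131 + 268/(-115) = (90 - 21)/131 + 268/(-115) = 69*(1/131) + 268*(-1/115) = 69/131 - 268/115 = -27173/15065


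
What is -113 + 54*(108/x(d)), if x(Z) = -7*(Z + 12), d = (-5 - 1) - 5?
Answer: -6623/7 ≈ -946.14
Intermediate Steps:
d = -11 (d = -6 - 5 = -11)
x(Z) = -84 - 7*Z (x(Z) = -7*(12 + Z) = -84 - 7*Z)
-113 + 54*(108/x(d)) = -113 + 54*(108/(-84 - 7*(-11))) = -113 + 54*(108/(-84 + 77)) = -113 + 54*(108/(-7)) = -113 + 54*(108*(-⅐)) = -113 + 54*(-108/7) = -113 - 5832/7 = -6623/7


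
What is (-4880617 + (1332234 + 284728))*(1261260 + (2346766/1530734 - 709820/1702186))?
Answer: -2681365405297991189131395/651398496131 ≈ -4.1163e+12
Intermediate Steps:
(-4880617 + (1332234 + 284728))*(1261260 + (2346766/1530734 - 709820/1702186)) = (-4880617 + 1616962)*(1261260 + (2346766*(1/1530734) - 709820*1/1702186)) = -3263655*(1261260 + (1173383/765367 - 354910/851093)) = -3263655*(1261260 + 727021655649/651398496131) = -3263655*821583594251840709/651398496131 = -2681365405297991189131395/651398496131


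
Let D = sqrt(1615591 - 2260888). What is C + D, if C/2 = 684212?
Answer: 1368424 + I*sqrt(645297) ≈ 1.3684e+6 + 803.3*I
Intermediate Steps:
C = 1368424 (C = 2*684212 = 1368424)
D = I*sqrt(645297) (D = sqrt(-645297) = I*sqrt(645297) ≈ 803.3*I)
C + D = 1368424 + I*sqrt(645297)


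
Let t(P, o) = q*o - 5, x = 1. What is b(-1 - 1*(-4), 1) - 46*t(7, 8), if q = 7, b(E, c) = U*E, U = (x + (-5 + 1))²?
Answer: -2319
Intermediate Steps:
U = 9 (U = (1 + (-5 + 1))² = (1 - 4)² = (-3)² = 9)
b(E, c) = 9*E
t(P, o) = -5 + 7*o (t(P, o) = 7*o - 5 = -5 + 7*o)
b(-1 - 1*(-4), 1) - 46*t(7, 8) = 9*(-1 - 1*(-4)) - 46*(-5 + 7*8) = 9*(-1 + 4) - 46*(-5 + 56) = 9*3 - 46*51 = 27 - 2346 = -2319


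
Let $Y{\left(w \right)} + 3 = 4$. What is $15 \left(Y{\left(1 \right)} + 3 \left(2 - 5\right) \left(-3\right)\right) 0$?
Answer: $0$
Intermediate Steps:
$Y{\left(w \right)} = 1$ ($Y{\left(w \right)} = -3 + 4 = 1$)
$15 \left(Y{\left(1 \right)} + 3 \left(2 - 5\right) \left(-3\right)\right) 0 = 15 \left(1 + 3 \left(2 - 5\right) \left(-3\right)\right) 0 = 15 \left(1 + 3 \left(\left(-3\right) \left(-3\right)\right)\right) 0 = 15 \left(1 + 3 \cdot 9\right) 0 = 15 \left(1 + 27\right) 0 = 15 \cdot 28 \cdot 0 = 420 \cdot 0 = 0$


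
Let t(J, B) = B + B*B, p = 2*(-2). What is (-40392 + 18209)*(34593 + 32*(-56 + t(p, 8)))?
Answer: -778734215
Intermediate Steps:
p = -4
t(J, B) = B + B²
(-40392 + 18209)*(34593 + 32*(-56 + t(p, 8))) = (-40392 + 18209)*(34593 + 32*(-56 + 8*(1 + 8))) = -22183*(34593 + 32*(-56 + 8*9)) = -22183*(34593 + 32*(-56 + 72)) = -22183*(34593 + 32*16) = -22183*(34593 + 512) = -22183*35105 = -778734215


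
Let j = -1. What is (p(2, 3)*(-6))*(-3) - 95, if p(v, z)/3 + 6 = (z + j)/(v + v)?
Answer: -392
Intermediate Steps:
p(v, z) = -18 + 3*(-1 + z)/(2*v) (p(v, z) = -18 + 3*((z - 1)/(v + v)) = -18 + 3*((-1 + z)/((2*v))) = -18 + 3*((-1 + z)*(1/(2*v))) = -18 + 3*((-1 + z)/(2*v)) = -18 + 3*(-1 + z)/(2*v))
(p(2, 3)*(-6))*(-3) - 95 = (((3/2)*(-1 + 3 - 12*2)/2)*(-6))*(-3) - 95 = (((3/2)*(1/2)*(-1 + 3 - 24))*(-6))*(-3) - 95 = (((3/2)*(1/2)*(-22))*(-6))*(-3) - 95 = -33/2*(-6)*(-3) - 95 = 99*(-3) - 95 = -297 - 95 = -392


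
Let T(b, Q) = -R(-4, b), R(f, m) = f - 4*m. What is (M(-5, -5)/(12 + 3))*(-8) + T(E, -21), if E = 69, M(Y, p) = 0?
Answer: 280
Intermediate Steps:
T(b, Q) = 4 + 4*b (T(b, Q) = -(-4 - 4*b) = 4 + 4*b)
(M(-5, -5)/(12 + 3))*(-8) + T(E, -21) = (0/(12 + 3))*(-8) + (4 + 4*69) = (0/15)*(-8) + (4 + 276) = ((1/15)*0)*(-8) + 280 = 0*(-8) + 280 = 0 + 280 = 280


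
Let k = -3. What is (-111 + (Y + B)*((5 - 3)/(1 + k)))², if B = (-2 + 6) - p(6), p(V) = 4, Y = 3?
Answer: 12996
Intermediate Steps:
B = 0 (B = (-2 + 6) - 1*4 = 4 - 4 = 0)
(-111 + (Y + B)*((5 - 3)/(1 + k)))² = (-111 + (3 + 0)*((5 - 3)/(1 - 3)))² = (-111 + 3*(2/(-2)))² = (-111 + 3*(2*(-½)))² = (-111 + 3*(-1))² = (-111 - 3)² = (-114)² = 12996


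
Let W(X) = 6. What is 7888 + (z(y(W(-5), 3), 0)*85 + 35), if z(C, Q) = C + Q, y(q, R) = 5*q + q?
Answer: 10983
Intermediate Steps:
y(q, R) = 6*q
7888 + (z(y(W(-5), 3), 0)*85 + 35) = 7888 + ((6*6 + 0)*85 + 35) = 7888 + ((36 + 0)*85 + 35) = 7888 + (36*85 + 35) = 7888 + (3060 + 35) = 7888 + 3095 = 10983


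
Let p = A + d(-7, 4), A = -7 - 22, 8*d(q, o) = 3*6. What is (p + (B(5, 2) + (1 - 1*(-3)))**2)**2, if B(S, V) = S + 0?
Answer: 47089/16 ≈ 2943.1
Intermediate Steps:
B(S, V) = S
d(q, o) = 9/4 (d(q, o) = (3*6)/8 = (1/8)*18 = 9/4)
A = -29
p = -107/4 (p = -29 + 9/4 = -107/4 ≈ -26.750)
(p + (B(5, 2) + (1 - 1*(-3)))**2)**2 = (-107/4 + (5 + (1 - 1*(-3)))**2)**2 = (-107/4 + (5 + (1 + 3))**2)**2 = (-107/4 + (5 + 4)**2)**2 = (-107/4 + 9**2)**2 = (-107/4 + 81)**2 = (217/4)**2 = 47089/16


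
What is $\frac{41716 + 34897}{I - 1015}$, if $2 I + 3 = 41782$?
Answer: $\frac{153226}{39749} \approx 3.8548$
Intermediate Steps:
$I = \frac{41779}{2}$ ($I = - \frac{3}{2} + \frac{1}{2} \cdot 41782 = - \frac{3}{2} + 20891 = \frac{41779}{2} \approx 20890.0$)
$\frac{41716 + 34897}{I - 1015} = \frac{41716 + 34897}{\frac{41779}{2} - 1015} = \frac{76613}{\frac{39749}{2}} = 76613 \cdot \frac{2}{39749} = \frac{153226}{39749}$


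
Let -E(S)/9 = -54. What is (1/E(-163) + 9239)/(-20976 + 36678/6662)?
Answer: -14956706305/33948420462 ≈ -0.44057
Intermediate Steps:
E(S) = 486 (E(S) = -9*(-54) = 486)
(1/E(-163) + 9239)/(-20976 + 36678/6662) = (1/486 + 9239)/(-20976 + 36678/6662) = (1/486 + 9239)/(-20976 + 36678*(1/6662)) = 4490155/(486*(-20976 + 18339/3331)) = 4490155/(486*(-69852717/3331)) = (4490155/486)*(-3331/69852717) = -14956706305/33948420462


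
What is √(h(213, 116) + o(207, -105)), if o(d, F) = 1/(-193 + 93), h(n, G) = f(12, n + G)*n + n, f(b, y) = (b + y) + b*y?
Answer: √91376999/10 ≈ 955.91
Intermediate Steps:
f(b, y) = b + y + b*y
h(n, G) = n + n*(12 + 13*G + 13*n) (h(n, G) = (12 + (n + G) + 12*(n + G))*n + n = (12 + (G + n) + 12*(G + n))*n + n = (12 + (G + n) + (12*G + 12*n))*n + n = (12 + 13*G + 13*n)*n + n = n*(12 + 13*G + 13*n) + n = n + n*(12 + 13*G + 13*n))
o(d, F) = -1/100 (o(d, F) = 1/(-100) = -1/100)
√(h(213, 116) + o(207, -105)) = √(13*213*(1 + 116 + 213) - 1/100) = √(13*213*330 - 1/100) = √(913770 - 1/100) = √(91376999/100) = √91376999/10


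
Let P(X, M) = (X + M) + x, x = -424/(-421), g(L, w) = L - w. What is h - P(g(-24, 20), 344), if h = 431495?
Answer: 181532671/421 ≈ 4.3119e+5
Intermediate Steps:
x = 424/421 (x = -424*(-1/421) = 424/421 ≈ 1.0071)
P(X, M) = 424/421 + M + X (P(X, M) = (X + M) + 424/421 = (M + X) + 424/421 = 424/421 + M + X)
h - P(g(-24, 20), 344) = 431495 - (424/421 + 344 + (-24 - 1*20)) = 431495 - (424/421 + 344 + (-24 - 20)) = 431495 - (424/421 + 344 - 44) = 431495 - 1*126724/421 = 431495 - 126724/421 = 181532671/421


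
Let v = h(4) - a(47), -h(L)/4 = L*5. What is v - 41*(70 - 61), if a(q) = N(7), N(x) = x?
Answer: -456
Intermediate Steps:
a(q) = 7
h(L) = -20*L (h(L) = -4*L*5 = -20*L)
v = -87 (v = -20*4 - 1*7 = -80 - 7 = -87)
v - 41*(70 - 61) = -87 - 41*(70 - 61) = -87 - 41*9 = -87 - 1*369 = -87 - 369 = -456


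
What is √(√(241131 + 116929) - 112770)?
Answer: √(-112770 + 2*√89515) ≈ 334.92*I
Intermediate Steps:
√(√(241131 + 116929) - 112770) = √(√358060 - 112770) = √(2*√89515 - 112770) = √(-112770 + 2*√89515)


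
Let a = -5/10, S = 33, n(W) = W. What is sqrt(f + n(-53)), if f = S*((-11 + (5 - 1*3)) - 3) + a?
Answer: I*sqrt(1798)/2 ≈ 21.201*I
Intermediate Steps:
a = -1/2 (a = -5*1/10 = -1/2 ≈ -0.50000)
f = -793/2 (f = 33*((-11 + (5 - 1*3)) - 3) - 1/2 = 33*((-11 + (5 - 3)) - 3) - 1/2 = 33*((-11 + 2) - 3) - 1/2 = 33*(-9 - 3) - 1/2 = 33*(-12) - 1/2 = -396 - 1/2 = -793/2 ≈ -396.50)
sqrt(f + n(-53)) = sqrt(-793/2 - 53) = sqrt(-899/2) = I*sqrt(1798)/2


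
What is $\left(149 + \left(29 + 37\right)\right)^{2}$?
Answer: $46225$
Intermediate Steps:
$\left(149 + \left(29 + 37\right)\right)^{2} = \left(149 + 66\right)^{2} = 215^{2} = 46225$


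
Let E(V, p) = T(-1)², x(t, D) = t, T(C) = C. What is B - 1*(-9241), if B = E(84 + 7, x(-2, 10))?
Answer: 9242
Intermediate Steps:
E(V, p) = 1 (E(V, p) = (-1)² = 1)
B = 1
B - 1*(-9241) = 1 - 1*(-9241) = 1 + 9241 = 9242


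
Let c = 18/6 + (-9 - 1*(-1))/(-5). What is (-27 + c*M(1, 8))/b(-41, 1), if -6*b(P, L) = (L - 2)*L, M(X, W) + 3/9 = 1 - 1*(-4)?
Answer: -166/5 ≈ -33.200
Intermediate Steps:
M(X, W) = 14/3 (M(X, W) = -⅓ + (1 - 1*(-4)) = -⅓ + (1 + 4) = -⅓ + 5 = 14/3)
b(P, L) = -L*(-2 + L)/6 (b(P, L) = -(L - 2)*L/6 = -(-2 + L)*L/6 = -L*(-2 + L)/6)
c = 23/5 (c = 18*(⅙) + (-9 + 1)*(-⅕) = 3 - 8*(-⅕) = 3 + 8/5 = 23/5 ≈ 4.6000)
(-27 + c*M(1, 8))/b(-41, 1) = (-27 + (23/5)*(14/3))/(((⅙)*1*(2 - 1*1))) = (-27 + 322/15)/(((⅙)*1*(2 - 1))) = -83/(15*((⅙)*1*1)) = -83/(15*⅙) = -83/15*6 = -166/5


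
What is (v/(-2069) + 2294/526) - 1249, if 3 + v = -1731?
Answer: -676810418/544147 ≈ -1243.8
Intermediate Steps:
v = -1734 (v = -3 - 1731 = -1734)
(v/(-2069) + 2294/526) - 1249 = (-1734/(-2069) + 2294/526) - 1249 = (-1734*(-1/2069) + 2294*(1/526)) - 1249 = (1734/2069 + 1147/263) - 1249 = 2829185/544147 - 1249 = -676810418/544147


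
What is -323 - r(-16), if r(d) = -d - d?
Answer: -355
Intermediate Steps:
r(d) = -2*d
-323 - r(-16) = -323 - (-2)*(-16) = -323 - 1*32 = -323 - 32 = -355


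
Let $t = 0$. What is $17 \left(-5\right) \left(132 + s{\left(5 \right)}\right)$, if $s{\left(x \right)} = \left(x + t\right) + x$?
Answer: $-12070$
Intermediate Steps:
$s{\left(x \right)} = 2 x$ ($s{\left(x \right)} = \left(x + 0\right) + x = x + x = 2 x$)
$17 \left(-5\right) \left(132 + s{\left(5 \right)}\right) = 17 \left(-5\right) \left(132 + 2 \cdot 5\right) = - 85 \left(132 + 10\right) = \left(-85\right) 142 = -12070$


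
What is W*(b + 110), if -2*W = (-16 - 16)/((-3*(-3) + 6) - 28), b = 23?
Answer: -2128/13 ≈ -163.69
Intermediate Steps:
W = -16/13 (W = -(-16 - 16)/(2*((-3*(-3) + 6) - 28)) = -(-16)/((9 + 6) - 28) = -(-16)/(15 - 28) = -(-16)/(-13) = -(-16)*(-1)/13 = -1/2*32/13 = -16/13 ≈ -1.2308)
W*(b + 110) = -16*(23 + 110)/13 = -16/13*133 = -2128/13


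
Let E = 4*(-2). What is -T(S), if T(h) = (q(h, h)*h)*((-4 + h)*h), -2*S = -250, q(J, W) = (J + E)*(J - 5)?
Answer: -26544375000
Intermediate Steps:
E = -8
q(J, W) = (-8 + J)*(-5 + J) (q(J, W) = (J - 8)*(J - 5) = (-8 + J)*(-5 + J))
S = 125 (S = -½*(-250) = 125)
T(h) = h²*(-4 + h)*(40 + h² - 13*h) (T(h) = ((40 + h² - 13*h)*h)*((-4 + h)*h) = (h*(40 + h² - 13*h))*(h*(-4 + h)) = h²*(-4 + h)*(40 + h² - 13*h))
-T(S) = -125²*(-4 + 125)*(40 + 125² - 13*125) = -15625*121*(40 + 15625 - 1625) = -15625*121*14040 = -1*26544375000 = -26544375000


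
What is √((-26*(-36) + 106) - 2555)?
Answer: I*√1513 ≈ 38.897*I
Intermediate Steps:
√((-26*(-36) + 106) - 2555) = √((936 + 106) - 2555) = √(1042 - 2555) = √(-1513) = I*√1513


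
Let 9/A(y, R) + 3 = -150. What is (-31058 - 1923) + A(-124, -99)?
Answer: -560678/17 ≈ -32981.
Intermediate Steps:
A(y, R) = -1/17 (A(y, R) = 9/(-3 - 150) = 9/(-153) = 9*(-1/153) = -1/17)
(-31058 - 1923) + A(-124, -99) = (-31058 - 1923) - 1/17 = -32981 - 1/17 = -560678/17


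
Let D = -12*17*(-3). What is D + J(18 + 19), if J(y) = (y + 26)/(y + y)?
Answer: 45351/74 ≈ 612.85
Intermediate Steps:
J(y) = (26 + y)/(2*y) (J(y) = (26 + y)/((2*y)) = (26 + y)*(1/(2*y)) = (26 + y)/(2*y))
D = 612 (D = -204*(-3) = 612)
D + J(18 + 19) = 612 + (26 + (18 + 19))/(2*(18 + 19)) = 612 + (½)*(26 + 37)/37 = 612 + (½)*(1/37)*63 = 612 + 63/74 = 45351/74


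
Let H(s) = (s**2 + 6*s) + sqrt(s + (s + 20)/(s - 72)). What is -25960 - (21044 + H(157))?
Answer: -72595 - sqrt(1149370)/85 ≈ -72608.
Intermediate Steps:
H(s) = s**2 + sqrt(s + (20 + s)/(-72 + s)) + 6*s (H(s) = (s**2 + 6*s) + sqrt(s + (20 + s)/(-72 + s)) = s**2 + sqrt(s + (20 + s)/(-72 + s)) + 6*s)
-25960 - (21044 + H(157)) = -25960 - (21044 + (157**2 + sqrt((20 + 157 + 157*(-72 + 157))/(-72 + 157)) + 6*157)) = -25960 - (21044 + (24649 + sqrt((20 + 157 + 157*85)/85) + 942)) = -25960 - (21044 + (24649 + sqrt((20 + 157 + 13345)/85) + 942)) = -25960 - (21044 + (24649 + sqrt((1/85)*13522) + 942)) = -25960 - (21044 + (24649 + sqrt(13522/85) + 942)) = -25960 - (21044 + (24649 + sqrt(1149370)/85 + 942)) = -25960 - (21044 + (25591 + sqrt(1149370)/85)) = -25960 - (46635 + sqrt(1149370)/85) = -25960 + (-46635 - sqrt(1149370)/85) = -72595 - sqrt(1149370)/85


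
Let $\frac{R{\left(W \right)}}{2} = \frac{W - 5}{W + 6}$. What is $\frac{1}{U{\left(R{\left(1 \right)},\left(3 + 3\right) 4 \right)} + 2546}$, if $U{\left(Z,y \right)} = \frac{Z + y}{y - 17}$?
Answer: $\frac{49}{124914} \approx 0.00039227$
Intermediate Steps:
$R{\left(W \right)} = \frac{2 \left(-5 + W\right)}{6 + W}$ ($R{\left(W \right)} = 2 \frac{W - 5}{W + 6} = 2 \frac{-5 + W}{6 + W} = \frac{2 \left(-5 + W\right)}{6 + W}$)
$U{\left(Z,y \right)} = \frac{Z + y}{-17 + y}$
$\frac{1}{U{\left(R{\left(1 \right)},\left(3 + 3\right) 4 \right)} + 2546} = \frac{1}{\frac{\frac{2 \left(-5 + 1\right)}{6 + 1} + \left(3 + 3\right) 4}{-17 + \left(3 + 3\right) 4} + 2546} = \frac{1}{\frac{2 \cdot \frac{1}{7} \left(-4\right) + 6 \cdot 4}{-17 + 6 \cdot 4} + 2546} = \frac{1}{\frac{2 \cdot \frac{1}{7} \left(-4\right) + 24}{-17 + 24} + 2546} = \frac{1}{\frac{- \frac{8}{7} + 24}{7} + 2546} = \frac{1}{\frac{1}{7} \cdot \frac{160}{7} + 2546} = \frac{1}{\frac{160}{49} + 2546} = \frac{1}{\frac{124914}{49}} = \frac{49}{124914}$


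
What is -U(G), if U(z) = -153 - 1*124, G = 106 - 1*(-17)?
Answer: 277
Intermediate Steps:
G = 123 (G = 106 + 17 = 123)
U(z) = -277 (U(z) = -153 - 124 = -277)
-U(G) = -1*(-277) = 277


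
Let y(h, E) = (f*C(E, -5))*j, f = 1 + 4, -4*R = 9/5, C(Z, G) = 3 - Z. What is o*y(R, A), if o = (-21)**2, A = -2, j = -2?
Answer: -22050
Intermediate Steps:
o = 441
R = -9/20 (R = -9/(4*5) = -1/4*9/5 = -9/20 ≈ -0.45000)
f = 5
y(h, E) = -30 + 10*E (y(h, E) = (5*(3 - E))*(-2) = (15 - 5*E)*(-2) = -30 + 10*E)
o*y(R, A) = 441*(-30 + 10*(-2)) = 441*(-30 - 20) = 441*(-50) = -22050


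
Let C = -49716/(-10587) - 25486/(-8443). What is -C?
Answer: -229857490/29795347 ≈ -7.7145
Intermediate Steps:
C = 229857490/29795347 (C = -49716*(-1/10587) - 25486*(-1/8443) = 16572/3529 + 25486/8443 = 229857490/29795347 ≈ 7.7145)
-C = -1*229857490/29795347 = -229857490/29795347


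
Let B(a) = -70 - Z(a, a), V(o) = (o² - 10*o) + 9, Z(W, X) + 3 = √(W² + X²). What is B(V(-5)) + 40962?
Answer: 40895 - 84*√2 ≈ 40776.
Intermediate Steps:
Z(W, X) = -3 + √(W² + X²)
V(o) = 9 + o² - 10*o
B(a) = -67 - √2*√(a²) (B(a) = -70 - (-3 + √(a² + a²)) = -70 - (-3 + √(2*a²)) = -70 - (-3 + √2*√(a²)) = -70 + (3 - √2*√(a²)) = -67 - √2*√(a²))
B(V(-5)) + 40962 = (-67 - √2*√((9 + (-5)² - 10*(-5))²)) + 40962 = (-67 - √2*√((9 + 25 + 50)²)) + 40962 = (-67 - √2*√(84²)) + 40962 = (-67 - √2*√7056) + 40962 = (-67 - 1*√2*84) + 40962 = (-67 - 84*√2) + 40962 = 40895 - 84*√2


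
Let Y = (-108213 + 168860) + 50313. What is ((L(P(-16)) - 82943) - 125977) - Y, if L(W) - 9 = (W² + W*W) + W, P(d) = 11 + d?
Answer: -319826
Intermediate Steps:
L(W) = 9 + W + 2*W² (L(W) = 9 + ((W² + W*W) + W) = 9 + ((W² + W²) + W) = 9 + (2*W² + W) = 9 + (W + 2*W²) = 9 + W + 2*W²)
Y = 110960 (Y = 60647 + 50313 = 110960)
((L(P(-16)) - 82943) - 125977) - Y = (((9 + (11 - 16) + 2*(11 - 16)²) - 82943) - 125977) - 1*110960 = (((9 - 5 + 2*(-5)²) - 82943) - 125977) - 110960 = (((9 - 5 + 2*25) - 82943) - 125977) - 110960 = (((9 - 5 + 50) - 82943) - 125977) - 110960 = ((54 - 82943) - 125977) - 110960 = (-82889 - 125977) - 110960 = -208866 - 110960 = -319826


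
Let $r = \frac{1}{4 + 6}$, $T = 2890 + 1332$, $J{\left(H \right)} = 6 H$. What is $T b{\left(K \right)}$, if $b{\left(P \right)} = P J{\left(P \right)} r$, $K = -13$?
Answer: $\frac{2140554}{5} \approx 4.2811 \cdot 10^{5}$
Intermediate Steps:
$T = 4222$
$r = \frac{1}{10} \approx 0.1$
$b{\left(P \right)} = \frac{3 P^{2}}{5}$ ($b{\left(P \right)} = P 6 P \frac{1}{10} = 6 P^{2} \cdot \frac{1}{10} = \frac{3 P^{2}}{5}$)
$T b{\left(K \right)} = 4222 \frac{3 \left(-13\right)^{2}}{5} = 4222 \cdot \frac{3}{5} \cdot 169 = 4222 \cdot \frac{507}{5} = \frac{2140554}{5}$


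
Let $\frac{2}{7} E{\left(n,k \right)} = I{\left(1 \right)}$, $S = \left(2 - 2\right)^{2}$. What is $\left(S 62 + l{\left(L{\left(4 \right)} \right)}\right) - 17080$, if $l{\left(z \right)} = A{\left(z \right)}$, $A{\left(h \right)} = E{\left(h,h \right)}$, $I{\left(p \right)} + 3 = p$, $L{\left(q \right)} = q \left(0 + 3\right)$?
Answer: $-17087$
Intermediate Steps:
$L{\left(q \right)} = 3 q$ ($L{\left(q \right)} = q 3 = 3 q$)
$I{\left(p \right)} = -3 + p$
$S = 0$ ($S = 0^{2} = 0$)
$E{\left(n,k \right)} = -7$ ($E{\left(n,k \right)} = \frac{7 \left(-3 + 1\right)}{2} = \frac{7}{2} \left(-2\right) = -7$)
$A{\left(h \right)} = -7$
$l{\left(z \right)} = -7$
$\left(S 62 + l{\left(L{\left(4 \right)} \right)}\right) - 17080 = \left(0 \cdot 62 - 7\right) - 17080 = \left(0 - 7\right) - 17080 = -7 - 17080 = -17087$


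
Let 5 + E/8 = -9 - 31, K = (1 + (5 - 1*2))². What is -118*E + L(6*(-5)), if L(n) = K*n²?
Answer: 56880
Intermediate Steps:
K = 16 (K = (1 + (5 - 2))² = (1 + 3)² = 4² = 16)
E = -360 (E = -40 + 8*(-9 - 31) = -40 + 8*(-40) = -40 - 320 = -360)
L(n) = 16*n²
-118*E + L(6*(-5)) = -118*(-360) + 16*(6*(-5))² = 42480 + 16*(-30)² = 42480 + 16*900 = 42480 + 14400 = 56880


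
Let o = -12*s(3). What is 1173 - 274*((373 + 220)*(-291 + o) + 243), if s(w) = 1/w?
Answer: 47866781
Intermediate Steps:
o = -4 (o = -12/3 = -12*⅓ = -4)
1173 - 274*((373 + 220)*(-291 + o) + 243) = 1173 - 274*((373 + 220)*(-291 - 4) + 243) = 1173 - 274*(593*(-295) + 243) = 1173 - 274*(-174935 + 243) = 1173 - 274*(-174692) = 1173 + 47865608 = 47866781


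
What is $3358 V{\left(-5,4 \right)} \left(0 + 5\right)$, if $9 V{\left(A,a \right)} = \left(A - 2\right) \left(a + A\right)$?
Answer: $\frac{117530}{9} \approx 13059.0$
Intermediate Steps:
$V{\left(A,a \right)} = \frac{\left(-2 + A\right) \left(A + a\right)}{9}$ ($V{\left(A,a \right)} = \frac{\left(A - 2\right) \left(a + A\right)}{9} = \frac{\left(-2 + A\right) \left(A + a\right)}{9}$)
$3358 V{\left(-5,4 \right)} \left(0 + 5\right) = 3358 \left(\left(- \frac{2}{9}\right) \left(-5\right) - \frac{8}{9} + \frac{\left(-5\right)^{2}}{9} + \frac{1}{9} \left(-5\right) 4\right) \left(0 + 5\right) = 3358 \left(\frac{10}{9} - \frac{8}{9} + \frac{1}{9} \cdot 25 - \frac{20}{9}\right) 5 = 3358 \left(\frac{10}{9} - \frac{8}{9} + \frac{25}{9} - \frac{20}{9}\right) 5 = 3358 \cdot \frac{7}{9} \cdot 5 = 3358 \cdot \frac{35}{9} = \frac{117530}{9}$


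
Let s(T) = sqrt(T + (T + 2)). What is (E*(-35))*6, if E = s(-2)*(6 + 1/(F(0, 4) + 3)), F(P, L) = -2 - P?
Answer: -1470*I*sqrt(2) ≈ -2078.9*I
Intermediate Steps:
s(T) = sqrt(2 + 2*T) (s(T) = sqrt(T + (2 + T)) = sqrt(2 + 2*T))
E = 7*I*sqrt(2) (E = sqrt(2 + 2*(-2))*(6 + 1/((-2 - 1*0) + 3)) = sqrt(2 - 4)*(6 + 1/((-2 + 0) + 3)) = sqrt(-2)*(6 + 1/(-2 + 3)) = (I*sqrt(2))*(6 + 1/1) = (I*sqrt(2))*(6 + 1) = (I*sqrt(2))*7 = 7*I*sqrt(2) ≈ 9.8995*I)
(E*(-35))*6 = ((7*I*sqrt(2))*(-35))*6 = -245*I*sqrt(2)*6 = -1470*I*sqrt(2)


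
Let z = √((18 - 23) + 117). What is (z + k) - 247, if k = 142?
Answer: -105 + 4*√7 ≈ -94.417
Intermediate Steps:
z = 4*√7 (z = √(-5 + 117) = √112 = 4*√7 ≈ 10.583)
(z + k) - 247 = (4*√7 + 142) - 247 = (142 + 4*√7) - 247 = -105 + 4*√7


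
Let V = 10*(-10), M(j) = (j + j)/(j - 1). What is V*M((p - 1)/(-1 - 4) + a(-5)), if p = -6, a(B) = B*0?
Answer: -700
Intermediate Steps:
a(B) = 0
M(j) = 2*j/(-1 + j) (M(j) = (2*j)/(-1 + j) = 2*j/(-1 + j))
V = -100
V*M((p - 1)/(-1 - 4) + a(-5)) = -200*((-6 - 1)/(-1 - 4) + 0)/(-1 + ((-6 - 1)/(-1 - 4) + 0)) = -200*(-7/(-5) + 0)/(-1 + (-7/(-5) + 0)) = -200*(-7*(-⅕) + 0)/(-1 + (-7*(-⅕) + 0)) = -200*(7/5 + 0)/(-1 + (7/5 + 0)) = -200*7/(5*(-1 + 7/5)) = -200*7/(5*⅖) = -200*7*5/(5*2) = -100*7 = -700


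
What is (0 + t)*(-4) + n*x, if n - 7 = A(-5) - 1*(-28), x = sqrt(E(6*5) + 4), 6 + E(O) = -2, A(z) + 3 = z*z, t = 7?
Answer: -28 + 114*I ≈ -28.0 + 114.0*I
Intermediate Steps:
A(z) = -3 + z**2 (A(z) = -3 + z*z = -3 + z**2)
E(O) = -8 (E(O) = -6 - 2 = -8)
x = 2*I (x = sqrt(-8 + 4) = sqrt(-4) = 2*I ≈ 2.0*I)
n = 57 (n = 7 + ((-3 + (-5)**2) - 1*(-28)) = 7 + ((-3 + 25) + 28) = 7 + (22 + 28) = 7 + 50 = 57)
(0 + t)*(-4) + n*x = (0 + 7)*(-4) + 57*(2*I) = 7*(-4) + 114*I = -28 + 114*I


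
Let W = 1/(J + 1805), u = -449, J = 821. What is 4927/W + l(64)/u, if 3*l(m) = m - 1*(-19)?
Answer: 17427892711/1347 ≈ 1.2938e+7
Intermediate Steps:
l(m) = 19/3 + m/3 (l(m) = (m - 1*(-19))/3 = (m + 19)/3 = (19 + m)/3 = 19/3 + m/3)
W = 1/2626 (W = 1/(821 + 1805) = 1/2626 ≈ 0.00038081)
4927/W + l(64)/u = 4927/(1/2626) + (19/3 + (1/3)*64)/(-449) = 4927*2626 + (19/3 + 64/3)*(-1/449) = 12938302 + (83/3)*(-1/449) = 12938302 - 83/1347 = 17427892711/1347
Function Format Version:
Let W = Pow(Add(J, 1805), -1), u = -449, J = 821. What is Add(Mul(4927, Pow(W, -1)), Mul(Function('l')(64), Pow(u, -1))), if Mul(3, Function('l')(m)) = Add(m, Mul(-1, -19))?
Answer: Rational(17427892711, 1347) ≈ 1.2938e+7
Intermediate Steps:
Function('l')(m) = Add(Rational(19, 3), Mul(Rational(1, 3), m)) (Function('l')(m) = Mul(Rational(1, 3), Add(m, Mul(-1, -19))) = Mul(Rational(1, 3), Add(m, 19)) = Mul(Rational(1, 3), Add(19, m)) = Add(Rational(19, 3), Mul(Rational(1, 3), m)))
W = Rational(1, 2626) (W = Pow(Add(821, 1805), -1) = Pow(2626, -1) = Rational(1, 2626) ≈ 0.00038081)
Add(Mul(4927, Pow(W, -1)), Mul(Function('l')(64), Pow(u, -1))) = Add(Mul(4927, Pow(Rational(1, 2626), -1)), Mul(Add(Rational(19, 3), Mul(Rational(1, 3), 64)), Pow(-449, -1))) = Add(Mul(4927, 2626), Mul(Add(Rational(19, 3), Rational(64, 3)), Rational(-1, 449))) = Add(12938302, Mul(Rational(83, 3), Rational(-1, 449))) = Add(12938302, Rational(-83, 1347)) = Rational(17427892711, 1347)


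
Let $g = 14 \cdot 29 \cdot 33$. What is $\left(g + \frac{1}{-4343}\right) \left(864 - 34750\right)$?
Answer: $- \frac{1971742065518}{4343} \approx -4.54 \cdot 10^{8}$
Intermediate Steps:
$g = 13398$ ($g = 406 \cdot 33 = 13398$)
$\left(g + \frac{1}{-4343}\right) \left(864 - 34750\right) = \left(13398 + \frac{1}{-4343}\right) \left(864 - 34750\right) = \left(13398 - \frac{1}{4343}\right) \left(-33886\right) = \frac{58187513}{4343} \left(-33886\right) = - \frac{1971742065518}{4343}$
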